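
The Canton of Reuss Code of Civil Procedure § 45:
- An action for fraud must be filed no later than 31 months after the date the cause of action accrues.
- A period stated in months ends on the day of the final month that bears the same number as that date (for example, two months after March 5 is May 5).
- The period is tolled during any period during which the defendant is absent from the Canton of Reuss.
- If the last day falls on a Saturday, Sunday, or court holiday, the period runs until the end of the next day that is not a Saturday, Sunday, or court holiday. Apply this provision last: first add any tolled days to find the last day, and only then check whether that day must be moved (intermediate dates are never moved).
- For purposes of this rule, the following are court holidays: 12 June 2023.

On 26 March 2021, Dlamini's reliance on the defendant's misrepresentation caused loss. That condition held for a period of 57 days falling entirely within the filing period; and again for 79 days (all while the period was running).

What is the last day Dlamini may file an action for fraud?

March 11, 2024

31 months after 26 March 2021 is October 26, 2023.
Tolling adds 57 days: October 26, 2023 + 57 days = December 22, 2023.
Tolling adds 79 days: December 22, 2023 + 79 days = March 10, 2024.
March 10, 2024 is Sunday. The next qualifying day is March 11, 2024.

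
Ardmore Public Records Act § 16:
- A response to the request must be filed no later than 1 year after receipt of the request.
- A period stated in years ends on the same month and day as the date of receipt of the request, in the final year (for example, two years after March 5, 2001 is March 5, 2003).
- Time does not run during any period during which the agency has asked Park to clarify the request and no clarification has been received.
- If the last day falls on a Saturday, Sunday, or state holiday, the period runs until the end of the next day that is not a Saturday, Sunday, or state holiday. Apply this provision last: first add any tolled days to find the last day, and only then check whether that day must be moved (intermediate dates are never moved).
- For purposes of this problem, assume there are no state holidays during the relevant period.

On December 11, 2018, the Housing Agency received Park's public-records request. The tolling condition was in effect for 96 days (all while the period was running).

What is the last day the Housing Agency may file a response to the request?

1 year after December 11, 2018 is December 11, 2019.
Tolling adds 96 days: December 11, 2019 + 96 days = March 16, 2020.
March 16, 2020 is a Monday and not a state holiday, so no extension applies.

March 16, 2020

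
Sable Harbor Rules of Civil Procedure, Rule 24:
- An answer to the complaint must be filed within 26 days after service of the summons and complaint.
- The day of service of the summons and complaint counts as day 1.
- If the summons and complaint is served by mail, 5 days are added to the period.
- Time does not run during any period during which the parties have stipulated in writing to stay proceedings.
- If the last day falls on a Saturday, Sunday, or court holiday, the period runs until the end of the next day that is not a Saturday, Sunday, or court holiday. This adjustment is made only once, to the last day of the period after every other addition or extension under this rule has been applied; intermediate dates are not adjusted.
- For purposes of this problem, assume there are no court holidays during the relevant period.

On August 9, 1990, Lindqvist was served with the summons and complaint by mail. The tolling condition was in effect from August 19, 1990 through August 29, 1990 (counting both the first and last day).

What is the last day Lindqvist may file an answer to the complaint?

Counting August 9, 1990 as day 1, day 26 is September 3, 1990.
Service was by mail, adding 5 days: September 3, 1990 + 5 days = September 8, 1990.
From August 19, 1990 through August 29, 1990 inclusive is 11 days; tolling adds 11 days: September 8, 1990 + 11 days = September 19, 1990.
September 19, 1990 is a Wednesday and not a court holiday, so no extension applies.

September 19, 1990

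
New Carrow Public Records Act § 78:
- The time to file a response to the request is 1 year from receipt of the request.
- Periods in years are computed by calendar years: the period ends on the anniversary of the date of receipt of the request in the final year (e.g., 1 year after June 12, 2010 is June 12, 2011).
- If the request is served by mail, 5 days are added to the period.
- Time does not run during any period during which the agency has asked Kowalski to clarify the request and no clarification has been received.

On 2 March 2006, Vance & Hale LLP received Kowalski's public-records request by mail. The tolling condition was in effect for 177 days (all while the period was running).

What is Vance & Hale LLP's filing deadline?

1 year after 2 March 2006 is March 2, 2007.
Service was by mail, adding 5 days: March 2, 2007 + 5 days = March 7, 2007.
Tolling adds 177 days: March 7, 2007 + 177 days = August 31, 2007.

August 31, 2007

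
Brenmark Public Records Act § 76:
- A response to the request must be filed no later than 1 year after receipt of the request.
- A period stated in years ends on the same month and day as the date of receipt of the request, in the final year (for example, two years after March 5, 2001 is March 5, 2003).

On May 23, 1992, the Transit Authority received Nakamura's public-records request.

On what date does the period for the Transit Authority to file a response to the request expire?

May 23, 1993

1 year after May 23, 1992 is May 23, 1993.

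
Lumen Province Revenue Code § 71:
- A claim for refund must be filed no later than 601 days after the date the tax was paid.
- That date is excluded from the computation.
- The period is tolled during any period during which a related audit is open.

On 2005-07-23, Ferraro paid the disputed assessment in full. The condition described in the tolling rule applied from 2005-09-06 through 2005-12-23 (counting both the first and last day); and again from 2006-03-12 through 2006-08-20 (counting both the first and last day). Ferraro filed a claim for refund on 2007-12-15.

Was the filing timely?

601 days after 2005-07-23 is March 16, 2007.
From September 6, 2005 through December 23, 2005 inclusive is 109 days; tolling adds 109 days: March 16, 2007 + 109 days = July 3, 2007.
From March 12, 2006 through August 20, 2006 inclusive is 162 days; tolling adds 162 days: July 3, 2007 + 162 days = December 12, 2007.
The deadline is December 12, 2007; the filing on December 15, 2007 is after that date.

No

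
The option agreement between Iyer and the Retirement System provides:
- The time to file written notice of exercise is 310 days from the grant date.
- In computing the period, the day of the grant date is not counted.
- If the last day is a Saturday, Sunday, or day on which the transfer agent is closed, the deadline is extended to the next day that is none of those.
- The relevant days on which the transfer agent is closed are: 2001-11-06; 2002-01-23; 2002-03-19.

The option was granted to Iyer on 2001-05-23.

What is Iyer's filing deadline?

March 29, 2002

310 days after 2001-05-23 is March 29, 2002.
March 29, 2002 is a Friday and not a day on which the transfer agent is closed, so no extension applies.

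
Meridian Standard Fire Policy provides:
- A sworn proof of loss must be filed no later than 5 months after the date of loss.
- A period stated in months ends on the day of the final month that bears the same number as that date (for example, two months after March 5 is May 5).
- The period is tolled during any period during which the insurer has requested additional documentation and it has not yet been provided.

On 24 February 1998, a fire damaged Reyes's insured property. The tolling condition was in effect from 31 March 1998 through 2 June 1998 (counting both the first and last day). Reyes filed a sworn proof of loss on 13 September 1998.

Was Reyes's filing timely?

Yes

5 months after 24 February 1998 is July 24, 1998.
From March 31, 1998 through June 2, 1998 inclusive is 64 days; tolling adds 64 days: July 24, 1998 + 64 days = September 26, 1998.
The deadline is September 26, 1998; the filing on September 13, 1998 is on or before that date.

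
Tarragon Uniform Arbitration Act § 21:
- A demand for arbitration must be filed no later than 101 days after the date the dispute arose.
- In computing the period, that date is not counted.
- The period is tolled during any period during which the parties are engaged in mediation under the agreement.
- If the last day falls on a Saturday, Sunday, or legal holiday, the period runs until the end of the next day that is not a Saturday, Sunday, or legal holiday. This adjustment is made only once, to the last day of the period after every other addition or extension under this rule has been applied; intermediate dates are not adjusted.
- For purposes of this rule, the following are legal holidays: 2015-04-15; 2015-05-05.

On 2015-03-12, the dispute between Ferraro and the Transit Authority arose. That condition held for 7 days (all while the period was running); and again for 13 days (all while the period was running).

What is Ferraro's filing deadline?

July 13, 2015

101 days after 2015-03-12 is June 21, 2015.
Tolling adds 7 days: June 21, 2015 + 7 days = June 28, 2015.
Tolling adds 13 days: June 28, 2015 + 13 days = July 11, 2015.
July 11, 2015 is Saturday; July 12, 2015 is Sunday. The next qualifying day is July 13, 2015.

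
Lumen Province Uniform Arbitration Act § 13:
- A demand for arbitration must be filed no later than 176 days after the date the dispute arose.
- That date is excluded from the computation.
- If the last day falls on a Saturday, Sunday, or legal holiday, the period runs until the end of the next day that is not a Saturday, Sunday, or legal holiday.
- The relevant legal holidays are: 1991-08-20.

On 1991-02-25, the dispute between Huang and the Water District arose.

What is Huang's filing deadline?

August 21, 1991

176 days after 1991-02-25 is August 20, 1991.
August 20, 1991 is a listed holiday. The next qualifying day is August 21, 1991.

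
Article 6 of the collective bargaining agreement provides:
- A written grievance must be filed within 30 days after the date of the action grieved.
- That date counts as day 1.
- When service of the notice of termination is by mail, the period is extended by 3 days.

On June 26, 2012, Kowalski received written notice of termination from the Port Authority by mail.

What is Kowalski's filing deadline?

July 28, 2012

Counting June 26, 2012 as day 1, day 30 is July 25, 2012.
Service was by mail, adding 3 days: July 25, 2012 + 3 days = July 28, 2012.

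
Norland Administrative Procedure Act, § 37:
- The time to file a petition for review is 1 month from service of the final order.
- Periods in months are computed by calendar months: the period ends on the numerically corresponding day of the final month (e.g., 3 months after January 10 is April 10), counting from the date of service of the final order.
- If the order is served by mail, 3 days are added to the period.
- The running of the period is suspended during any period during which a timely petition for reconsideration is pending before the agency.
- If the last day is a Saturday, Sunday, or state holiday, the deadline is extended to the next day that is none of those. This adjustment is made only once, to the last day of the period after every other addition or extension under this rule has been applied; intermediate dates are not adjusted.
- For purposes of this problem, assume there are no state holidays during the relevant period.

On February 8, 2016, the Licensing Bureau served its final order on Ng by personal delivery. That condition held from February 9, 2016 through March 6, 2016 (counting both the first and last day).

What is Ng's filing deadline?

1 month after February 8, 2016 is March 8, 2016.
Service was not by mail, so no mail extension applies.
From February 9, 2016 through March 6, 2016 inclusive is 27 days; tolling adds 27 days: March 8, 2016 + 27 days = April 4, 2016.
April 4, 2016 is a Monday and not a state holiday, so no extension applies.

April 4, 2016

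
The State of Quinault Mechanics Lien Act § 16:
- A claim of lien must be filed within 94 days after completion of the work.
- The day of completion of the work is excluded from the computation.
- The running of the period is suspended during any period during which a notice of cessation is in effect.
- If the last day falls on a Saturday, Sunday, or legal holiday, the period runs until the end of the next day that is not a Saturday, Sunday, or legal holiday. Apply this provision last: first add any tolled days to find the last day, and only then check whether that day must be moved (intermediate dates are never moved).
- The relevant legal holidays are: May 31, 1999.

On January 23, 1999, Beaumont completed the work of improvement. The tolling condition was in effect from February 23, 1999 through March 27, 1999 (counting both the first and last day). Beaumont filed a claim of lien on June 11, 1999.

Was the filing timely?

No

94 days after January 23, 1999 is April 27, 1999.
From February 23, 1999 through March 27, 1999 inclusive is 33 days; tolling adds 33 days: April 27, 1999 + 33 days = May 30, 1999.
May 30, 1999 is Sunday; May 31, 1999 is a listed holiday. The next qualifying day is June 1, 1999.
The deadline is June 1, 1999; the filing on June 11, 1999 is after that date.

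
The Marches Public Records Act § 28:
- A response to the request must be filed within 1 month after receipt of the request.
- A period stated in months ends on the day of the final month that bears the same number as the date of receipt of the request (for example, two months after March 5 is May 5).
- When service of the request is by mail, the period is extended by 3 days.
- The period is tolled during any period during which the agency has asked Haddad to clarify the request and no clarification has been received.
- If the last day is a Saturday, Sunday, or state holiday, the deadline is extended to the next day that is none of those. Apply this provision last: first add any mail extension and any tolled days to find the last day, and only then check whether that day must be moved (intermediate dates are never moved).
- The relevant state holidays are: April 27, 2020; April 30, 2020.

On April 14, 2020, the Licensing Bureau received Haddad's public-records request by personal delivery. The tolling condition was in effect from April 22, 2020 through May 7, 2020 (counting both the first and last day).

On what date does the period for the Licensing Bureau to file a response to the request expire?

1 month after April 14, 2020 is May 14, 2020.
Service was not by mail, so no mail extension applies.
From April 22, 2020 through May 7, 2020 inclusive is 16 days; tolling adds 16 days: May 14, 2020 + 16 days = May 30, 2020.
May 30, 2020 is Saturday; May 31, 2020 is Sunday. The next qualifying day is June 1, 2020.

June 1, 2020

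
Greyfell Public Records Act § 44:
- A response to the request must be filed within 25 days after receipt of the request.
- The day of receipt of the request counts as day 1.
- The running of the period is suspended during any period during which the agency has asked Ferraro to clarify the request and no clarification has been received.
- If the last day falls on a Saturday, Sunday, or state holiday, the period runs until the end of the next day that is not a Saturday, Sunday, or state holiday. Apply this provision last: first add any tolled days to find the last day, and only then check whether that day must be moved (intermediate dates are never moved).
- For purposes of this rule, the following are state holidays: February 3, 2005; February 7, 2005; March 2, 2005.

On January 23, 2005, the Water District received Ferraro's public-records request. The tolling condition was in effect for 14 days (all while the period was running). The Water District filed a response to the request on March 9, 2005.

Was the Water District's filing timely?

No

Counting January 23, 2005 as day 1, day 25 is February 16, 2005.
Tolling adds 14 days: February 16, 2005 + 14 days = March 2, 2005.
March 2, 2005 is a listed holiday. The next qualifying day is March 3, 2005.
The deadline is March 3, 2005; the filing on March 9, 2005 is after that date.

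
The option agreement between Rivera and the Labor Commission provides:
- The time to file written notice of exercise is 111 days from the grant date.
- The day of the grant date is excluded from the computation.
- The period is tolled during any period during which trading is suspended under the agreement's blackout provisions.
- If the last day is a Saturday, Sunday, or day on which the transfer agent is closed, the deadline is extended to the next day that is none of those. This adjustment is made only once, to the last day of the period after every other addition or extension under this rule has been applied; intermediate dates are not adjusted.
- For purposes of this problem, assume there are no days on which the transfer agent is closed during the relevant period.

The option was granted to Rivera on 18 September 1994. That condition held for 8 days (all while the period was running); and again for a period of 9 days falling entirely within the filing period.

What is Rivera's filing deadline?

January 24, 1995

111 days after 18 September 1994 is January 7, 1995.
Tolling adds 8 days: January 7, 1995 + 8 days = January 15, 1995.
Tolling adds 9 days: January 15, 1995 + 9 days = January 24, 1995.
January 24, 1995 is a Tuesday and not a day on which the transfer agent is closed, so no extension applies.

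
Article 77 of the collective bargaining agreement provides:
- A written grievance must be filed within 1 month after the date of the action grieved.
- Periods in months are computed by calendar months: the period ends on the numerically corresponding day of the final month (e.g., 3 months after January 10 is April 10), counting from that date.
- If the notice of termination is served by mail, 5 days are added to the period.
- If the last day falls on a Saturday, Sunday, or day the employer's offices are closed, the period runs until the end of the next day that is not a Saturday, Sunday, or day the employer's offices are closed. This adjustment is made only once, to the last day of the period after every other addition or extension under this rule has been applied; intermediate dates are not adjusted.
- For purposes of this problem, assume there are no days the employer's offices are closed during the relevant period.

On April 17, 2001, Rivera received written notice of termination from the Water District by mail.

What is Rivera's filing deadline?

1 month after April 17, 2001 is May 17, 2001.
Service was by mail, adding 5 days: May 17, 2001 + 5 days = May 22, 2001.
May 22, 2001 is a Tuesday and not a day the employer's offices are closed, so no extension applies.

May 22, 2001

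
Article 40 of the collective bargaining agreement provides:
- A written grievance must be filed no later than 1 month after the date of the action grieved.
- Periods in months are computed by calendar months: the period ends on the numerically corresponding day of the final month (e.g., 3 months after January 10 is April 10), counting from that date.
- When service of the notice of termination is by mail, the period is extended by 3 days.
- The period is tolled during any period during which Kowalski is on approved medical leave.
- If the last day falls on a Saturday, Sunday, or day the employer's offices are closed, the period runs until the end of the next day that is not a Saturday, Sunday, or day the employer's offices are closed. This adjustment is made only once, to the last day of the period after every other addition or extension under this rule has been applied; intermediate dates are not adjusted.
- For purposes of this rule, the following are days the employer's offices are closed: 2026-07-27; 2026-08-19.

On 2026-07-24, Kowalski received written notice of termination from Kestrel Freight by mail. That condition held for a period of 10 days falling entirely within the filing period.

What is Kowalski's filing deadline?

September 7, 2026

1 month after 2026-07-24 is August 24, 2026.
Service was by mail, adding 3 days: August 24, 2026 + 3 days = August 27, 2026.
Tolling adds 10 days: August 27, 2026 + 10 days = September 6, 2026.
September 6, 2026 is Sunday. The next qualifying day is September 7, 2026.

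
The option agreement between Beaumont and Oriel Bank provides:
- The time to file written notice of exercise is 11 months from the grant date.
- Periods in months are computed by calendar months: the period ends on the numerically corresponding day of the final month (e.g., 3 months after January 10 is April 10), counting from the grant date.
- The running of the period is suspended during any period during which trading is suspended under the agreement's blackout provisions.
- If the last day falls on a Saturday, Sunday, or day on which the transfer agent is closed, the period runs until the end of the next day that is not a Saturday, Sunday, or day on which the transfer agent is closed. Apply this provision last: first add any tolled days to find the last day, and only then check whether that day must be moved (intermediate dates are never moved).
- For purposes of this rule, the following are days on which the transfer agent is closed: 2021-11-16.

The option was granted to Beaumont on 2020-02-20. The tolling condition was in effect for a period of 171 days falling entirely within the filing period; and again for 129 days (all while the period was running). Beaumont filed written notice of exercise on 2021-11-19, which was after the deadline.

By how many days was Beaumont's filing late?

11 months after 2020-02-20 is January 20, 2021.
Tolling adds 171 days: January 20, 2021 + 171 days = July 10, 2021.
Tolling adds 129 days: July 10, 2021 + 129 days = November 16, 2021.
November 16, 2021 is a listed holiday. The next qualifying day is November 17, 2021.
The deadline is November 17, 2021; from November 17, 2021 to November 19, 2021 is 2 days.

2 days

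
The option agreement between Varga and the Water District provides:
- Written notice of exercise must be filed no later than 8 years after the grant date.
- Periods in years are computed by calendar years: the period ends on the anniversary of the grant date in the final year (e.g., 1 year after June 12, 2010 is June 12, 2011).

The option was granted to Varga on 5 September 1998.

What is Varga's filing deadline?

September 5, 2006

8 years after 5 September 1998 is September 5, 2006.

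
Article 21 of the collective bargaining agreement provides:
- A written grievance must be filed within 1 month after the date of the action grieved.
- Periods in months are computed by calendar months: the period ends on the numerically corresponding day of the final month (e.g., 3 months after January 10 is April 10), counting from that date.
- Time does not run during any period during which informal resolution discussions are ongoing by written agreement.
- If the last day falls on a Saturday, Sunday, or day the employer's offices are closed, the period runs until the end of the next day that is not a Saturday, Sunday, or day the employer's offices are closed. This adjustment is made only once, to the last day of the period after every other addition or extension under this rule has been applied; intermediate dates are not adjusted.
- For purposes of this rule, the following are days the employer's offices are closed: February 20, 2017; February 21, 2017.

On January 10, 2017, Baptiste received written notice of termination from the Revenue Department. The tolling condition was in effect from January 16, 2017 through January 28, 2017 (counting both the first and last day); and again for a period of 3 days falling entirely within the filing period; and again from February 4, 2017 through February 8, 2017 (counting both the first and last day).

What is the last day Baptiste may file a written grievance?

March 3, 2017

1 month after January 10, 2017 is February 10, 2017.
From January 16, 2017 through January 28, 2017 inclusive is 13 days; tolling adds 13 days: February 10, 2017 + 13 days = February 23, 2017.
Tolling adds 3 days: February 23, 2017 + 3 days = February 26, 2017.
From February 4, 2017 through February 8, 2017 inclusive is 5 days; tolling adds 5 days: February 26, 2017 + 5 days = March 3, 2017.
March 3, 2017 is a Friday and not a day the employer's offices are closed, so no extension applies.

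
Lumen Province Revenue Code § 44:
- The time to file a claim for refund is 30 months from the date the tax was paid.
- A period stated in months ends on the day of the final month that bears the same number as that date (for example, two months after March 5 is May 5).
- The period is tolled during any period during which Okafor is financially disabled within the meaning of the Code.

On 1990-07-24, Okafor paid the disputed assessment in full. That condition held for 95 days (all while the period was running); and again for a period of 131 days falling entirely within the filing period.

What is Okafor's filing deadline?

September 7, 1993

30 months after 1990-07-24 is January 24, 1993.
Tolling adds 95 days: January 24, 1993 + 95 days = April 29, 1993.
Tolling adds 131 days: April 29, 1993 + 131 days = September 7, 1993.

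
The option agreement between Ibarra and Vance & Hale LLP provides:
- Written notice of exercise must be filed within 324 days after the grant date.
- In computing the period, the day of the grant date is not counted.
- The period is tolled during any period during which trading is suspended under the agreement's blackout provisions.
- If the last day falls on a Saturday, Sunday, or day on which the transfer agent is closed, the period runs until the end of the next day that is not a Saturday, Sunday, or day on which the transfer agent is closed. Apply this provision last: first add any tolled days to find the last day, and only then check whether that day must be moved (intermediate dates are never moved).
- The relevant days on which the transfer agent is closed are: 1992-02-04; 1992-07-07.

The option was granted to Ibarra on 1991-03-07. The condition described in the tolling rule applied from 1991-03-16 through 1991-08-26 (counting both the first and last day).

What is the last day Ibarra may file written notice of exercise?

324 days after 1991-03-07 is January 25, 1992.
From March 16, 1991 through August 26, 1991 inclusive is 164 days; tolling adds 164 days: January 25, 1992 + 164 days = July 7, 1992.
July 7, 1992 is a listed holiday. The next qualifying day is July 8, 1992.

July 8, 1992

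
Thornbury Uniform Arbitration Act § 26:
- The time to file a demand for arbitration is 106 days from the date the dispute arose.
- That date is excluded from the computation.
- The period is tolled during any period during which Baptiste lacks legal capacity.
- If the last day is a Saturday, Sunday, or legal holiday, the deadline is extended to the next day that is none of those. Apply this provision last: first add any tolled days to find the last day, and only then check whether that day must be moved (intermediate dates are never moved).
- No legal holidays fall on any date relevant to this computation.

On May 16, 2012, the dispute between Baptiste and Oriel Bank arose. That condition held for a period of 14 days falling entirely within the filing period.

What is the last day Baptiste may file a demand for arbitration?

September 13, 2012

106 days after May 16, 2012 is August 30, 2012.
Tolling adds 14 days: August 30, 2012 + 14 days = September 13, 2012.
September 13, 2012 is a Thursday and not a legal holiday, so no extension applies.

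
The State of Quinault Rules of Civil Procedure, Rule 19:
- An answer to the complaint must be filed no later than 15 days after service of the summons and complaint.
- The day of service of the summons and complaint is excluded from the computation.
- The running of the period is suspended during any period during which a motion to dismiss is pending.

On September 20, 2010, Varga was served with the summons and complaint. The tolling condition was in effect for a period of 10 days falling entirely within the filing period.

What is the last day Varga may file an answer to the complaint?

15 days after September 20, 2010 is October 5, 2010.
Tolling adds 10 days: October 5, 2010 + 10 days = October 15, 2010.

October 15, 2010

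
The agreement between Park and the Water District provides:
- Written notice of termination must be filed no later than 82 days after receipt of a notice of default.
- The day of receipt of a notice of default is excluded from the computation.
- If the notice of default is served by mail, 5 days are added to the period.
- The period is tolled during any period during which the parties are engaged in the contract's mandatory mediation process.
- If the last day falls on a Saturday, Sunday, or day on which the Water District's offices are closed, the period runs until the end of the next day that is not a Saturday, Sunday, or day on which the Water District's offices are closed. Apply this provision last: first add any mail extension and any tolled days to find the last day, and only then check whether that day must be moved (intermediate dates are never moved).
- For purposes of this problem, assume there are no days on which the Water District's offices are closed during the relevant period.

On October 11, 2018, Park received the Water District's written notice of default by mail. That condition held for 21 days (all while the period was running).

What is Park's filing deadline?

January 28, 2019

82 days after October 11, 2018 is January 1, 2019.
Service was by mail, adding 5 days: January 1, 2019 + 5 days = January 6, 2019.
Tolling adds 21 days: January 6, 2019 + 21 days = January 27, 2019.
January 27, 2019 is Sunday. The next qualifying day is January 28, 2019.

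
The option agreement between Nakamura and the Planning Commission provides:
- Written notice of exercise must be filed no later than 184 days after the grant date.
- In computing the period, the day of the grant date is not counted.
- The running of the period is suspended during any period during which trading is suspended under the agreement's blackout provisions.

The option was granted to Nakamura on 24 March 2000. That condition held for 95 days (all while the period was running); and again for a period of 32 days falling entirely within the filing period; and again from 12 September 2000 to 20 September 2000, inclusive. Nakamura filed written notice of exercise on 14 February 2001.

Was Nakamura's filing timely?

No

184 days after 24 March 2000 is September 24, 2000.
Tolling adds 95 days: September 24, 2000 + 95 days = December 28, 2000.
Tolling adds 32 days: December 28, 2000 + 32 days = January 29, 2001.
From September 12, 2000 through September 20, 2000 inclusive is 9 days; tolling adds 9 days: January 29, 2001 + 9 days = February 7, 2001.
The deadline is February 7, 2001; the filing on February 14, 2001 is after that date.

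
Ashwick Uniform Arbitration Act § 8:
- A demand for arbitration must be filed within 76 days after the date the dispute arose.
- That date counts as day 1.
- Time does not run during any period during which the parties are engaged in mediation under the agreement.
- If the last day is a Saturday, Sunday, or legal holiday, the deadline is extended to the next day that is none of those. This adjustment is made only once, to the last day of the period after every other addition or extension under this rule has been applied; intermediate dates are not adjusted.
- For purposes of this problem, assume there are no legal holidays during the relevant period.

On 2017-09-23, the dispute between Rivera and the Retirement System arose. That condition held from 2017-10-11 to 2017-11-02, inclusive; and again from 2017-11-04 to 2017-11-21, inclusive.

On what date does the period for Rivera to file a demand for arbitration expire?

Counting 2017-09-23 as day 1, day 76 is December 7, 2017.
From October 11, 2017 through November 2, 2017 inclusive is 23 days; tolling adds 23 days: December 7, 2017 + 23 days = December 30, 2017.
From November 4, 2017 through November 21, 2017 inclusive is 18 days; tolling adds 18 days: December 30, 2017 + 18 days = January 17, 2018.
January 17, 2018 is a Wednesday and not a legal holiday, so no extension applies.

January 17, 2018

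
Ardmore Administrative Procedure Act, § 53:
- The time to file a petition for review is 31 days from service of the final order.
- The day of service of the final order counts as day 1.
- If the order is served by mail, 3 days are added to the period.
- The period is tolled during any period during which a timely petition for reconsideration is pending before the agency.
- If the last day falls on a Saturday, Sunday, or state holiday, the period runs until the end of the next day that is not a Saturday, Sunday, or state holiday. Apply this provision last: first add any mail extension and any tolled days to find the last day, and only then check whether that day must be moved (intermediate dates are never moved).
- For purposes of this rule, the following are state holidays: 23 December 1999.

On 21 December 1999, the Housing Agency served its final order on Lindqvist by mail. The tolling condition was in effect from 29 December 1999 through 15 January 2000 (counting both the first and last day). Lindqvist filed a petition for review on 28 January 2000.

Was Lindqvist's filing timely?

Counting 21 December 1999 as day 1, day 31 is January 20, 2000.
Service was by mail, adding 3 days: January 20, 2000 + 3 days = January 23, 2000.
From December 29, 1999 through January 15, 2000 inclusive is 18 days; tolling adds 18 days: January 23, 2000 + 18 days = February 10, 2000.
February 10, 2000 is a Thursday and not a state holiday, so no extension applies.
The deadline is February 10, 2000; the filing on January 28, 2000 is on or before that date.

Yes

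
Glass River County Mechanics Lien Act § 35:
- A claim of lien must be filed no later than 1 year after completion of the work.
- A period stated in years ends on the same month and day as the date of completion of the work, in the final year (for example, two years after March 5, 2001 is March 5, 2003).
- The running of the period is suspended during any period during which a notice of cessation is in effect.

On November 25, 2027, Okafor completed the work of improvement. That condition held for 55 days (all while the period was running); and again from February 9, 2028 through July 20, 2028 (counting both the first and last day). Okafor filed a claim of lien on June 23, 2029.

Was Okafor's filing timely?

Yes

1 year after November 25, 2027 is November 25, 2028.
Tolling adds 55 days: November 25, 2028 + 55 days = January 19, 2029.
From February 9, 2028 through July 20, 2028 inclusive is 163 days; tolling adds 163 days: January 19, 2029 + 163 days = July 1, 2029.
The deadline is July 1, 2029; the filing on June 23, 2029 is on or before that date.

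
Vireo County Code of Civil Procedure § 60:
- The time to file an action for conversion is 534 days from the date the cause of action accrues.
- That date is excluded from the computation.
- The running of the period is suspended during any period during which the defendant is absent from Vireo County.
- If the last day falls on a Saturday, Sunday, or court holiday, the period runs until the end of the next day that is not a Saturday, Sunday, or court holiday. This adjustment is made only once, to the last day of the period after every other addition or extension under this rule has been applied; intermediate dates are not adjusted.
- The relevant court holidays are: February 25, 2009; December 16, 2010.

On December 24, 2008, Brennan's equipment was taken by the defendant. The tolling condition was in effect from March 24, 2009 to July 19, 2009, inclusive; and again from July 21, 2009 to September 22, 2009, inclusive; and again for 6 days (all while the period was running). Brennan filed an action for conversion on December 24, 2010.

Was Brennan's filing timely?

No

534 days after December 24, 2008 is June 11, 2010.
From March 24, 2009 through July 19, 2009 inclusive is 118 days; tolling adds 118 days: June 11, 2010 + 118 days = October 7, 2010.
From July 21, 2009 through September 22, 2009 inclusive is 64 days; tolling adds 64 days: October 7, 2010 + 64 days = December 10, 2010.
Tolling adds 6 days: December 10, 2010 + 6 days = December 16, 2010.
December 16, 2010 is a listed holiday. The next qualifying day is December 17, 2010.
The deadline is December 17, 2010; the filing on December 24, 2010 is after that date.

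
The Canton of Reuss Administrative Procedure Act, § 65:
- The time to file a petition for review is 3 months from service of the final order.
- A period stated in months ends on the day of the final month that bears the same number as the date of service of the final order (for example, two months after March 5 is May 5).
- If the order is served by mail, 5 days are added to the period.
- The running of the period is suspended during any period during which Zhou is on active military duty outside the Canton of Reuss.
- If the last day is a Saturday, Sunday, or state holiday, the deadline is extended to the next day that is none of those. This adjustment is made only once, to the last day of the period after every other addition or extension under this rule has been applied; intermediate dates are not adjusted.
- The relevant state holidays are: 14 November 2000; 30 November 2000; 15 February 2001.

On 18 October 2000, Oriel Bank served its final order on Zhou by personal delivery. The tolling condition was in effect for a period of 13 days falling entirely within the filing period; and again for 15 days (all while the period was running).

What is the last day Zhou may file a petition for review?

3 months after 18 October 2000 is January 18, 2001.
Service was not by mail, so no mail extension applies.
Tolling adds 13 days: January 18, 2001 + 13 days = January 31, 2001.
Tolling adds 15 days: January 31, 2001 + 15 days = February 15, 2001.
February 15, 2001 is a listed holiday. The next qualifying day is February 16, 2001.

February 16, 2001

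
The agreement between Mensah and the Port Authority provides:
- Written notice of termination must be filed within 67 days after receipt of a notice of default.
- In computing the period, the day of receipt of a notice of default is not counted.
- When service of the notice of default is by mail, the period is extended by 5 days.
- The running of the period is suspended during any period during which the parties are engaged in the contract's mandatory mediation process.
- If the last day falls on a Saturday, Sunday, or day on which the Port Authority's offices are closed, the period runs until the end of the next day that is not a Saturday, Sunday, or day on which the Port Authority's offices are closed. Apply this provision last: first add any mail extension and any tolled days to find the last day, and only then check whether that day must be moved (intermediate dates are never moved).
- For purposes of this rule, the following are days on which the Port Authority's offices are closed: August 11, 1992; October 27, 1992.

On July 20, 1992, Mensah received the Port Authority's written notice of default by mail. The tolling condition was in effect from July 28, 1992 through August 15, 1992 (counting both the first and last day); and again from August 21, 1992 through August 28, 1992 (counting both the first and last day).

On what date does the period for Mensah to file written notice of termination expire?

67 days after July 20, 1992 is September 25, 1992.
Service was by mail, adding 5 days: September 25, 1992 + 5 days = September 30, 1992.
From July 28, 1992 through August 15, 1992 inclusive is 19 days; tolling adds 19 days: September 30, 1992 + 19 days = October 19, 1992.
From August 21, 1992 through August 28, 1992 inclusive is 8 days; tolling adds 8 days: October 19, 1992 + 8 days = October 27, 1992.
October 27, 1992 is a listed holiday. The next qualifying day is October 28, 1992.

October 28, 1992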